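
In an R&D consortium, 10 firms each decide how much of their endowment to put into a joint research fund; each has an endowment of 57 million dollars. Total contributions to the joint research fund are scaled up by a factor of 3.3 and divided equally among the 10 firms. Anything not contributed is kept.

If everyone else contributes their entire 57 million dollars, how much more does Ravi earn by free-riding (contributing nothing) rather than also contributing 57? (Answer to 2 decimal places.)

Switching from a contribution of 57 to 0 lets Ravi keep an extra 57 million dollars, but lowers the joint research fund by 57, which costs Ravi their own share of that drop: 3.3/10 × 57 = 18.81.
Net gain = 57 − 18.81 = 38.19. The private return per contributed unit (0.3300) is below 1, so free-riding is indeed the best response regardless of what the others do.

38.19 million dollars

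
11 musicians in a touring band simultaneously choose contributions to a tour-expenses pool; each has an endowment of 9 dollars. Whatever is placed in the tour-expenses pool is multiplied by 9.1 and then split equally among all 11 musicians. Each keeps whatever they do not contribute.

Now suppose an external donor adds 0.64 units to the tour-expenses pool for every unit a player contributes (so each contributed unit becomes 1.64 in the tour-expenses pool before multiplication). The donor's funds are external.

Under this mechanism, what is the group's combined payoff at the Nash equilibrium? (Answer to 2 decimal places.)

1477.48 dollars

With the mechanism, a contributed unit returns 9.1 × 1.64 / 11 = 1.3567 per unit of net cost to the contributor — now above 1 — so contributing fully is weakly dominant for every player.
At the Nash equilibrium everyone contributes 9. Group total payoff = 9.1 × 1.64 × 99 = 1477.48.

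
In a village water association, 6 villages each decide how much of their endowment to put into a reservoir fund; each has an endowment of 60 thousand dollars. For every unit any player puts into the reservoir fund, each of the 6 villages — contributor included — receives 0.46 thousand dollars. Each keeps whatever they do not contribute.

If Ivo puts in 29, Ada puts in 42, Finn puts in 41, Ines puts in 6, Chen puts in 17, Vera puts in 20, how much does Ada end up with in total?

Total contributed: 29 + 42 + 41 + 6 + 17 + 20 = 155.
Each receives 0.46 × 155 = 71.30 from the reservoir fund.
Ada keeps 60 − 42 = 18, so Ada's payoff is 18 + 71.30 = 89.30.

89.30 thousand dollars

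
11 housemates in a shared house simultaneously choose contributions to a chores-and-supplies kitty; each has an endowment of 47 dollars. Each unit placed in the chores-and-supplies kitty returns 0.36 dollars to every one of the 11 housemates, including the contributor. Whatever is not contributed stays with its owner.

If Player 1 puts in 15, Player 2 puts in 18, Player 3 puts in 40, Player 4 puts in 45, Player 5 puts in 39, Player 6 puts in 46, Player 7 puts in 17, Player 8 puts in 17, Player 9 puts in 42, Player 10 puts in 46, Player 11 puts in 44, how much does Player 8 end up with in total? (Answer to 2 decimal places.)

162.84 dollars

Total contributed: 15 + 18 + 40 + 45 + 39 + 46 + 17 + 17 + 42 + 46 + 44 = 369.
Each receives 0.36 × 369 = 132.84 from the chores-and-supplies kitty.
Player 8 keeps 47 − 17 = 30, so Player 8's payoff is 30 + 132.84 = 162.84.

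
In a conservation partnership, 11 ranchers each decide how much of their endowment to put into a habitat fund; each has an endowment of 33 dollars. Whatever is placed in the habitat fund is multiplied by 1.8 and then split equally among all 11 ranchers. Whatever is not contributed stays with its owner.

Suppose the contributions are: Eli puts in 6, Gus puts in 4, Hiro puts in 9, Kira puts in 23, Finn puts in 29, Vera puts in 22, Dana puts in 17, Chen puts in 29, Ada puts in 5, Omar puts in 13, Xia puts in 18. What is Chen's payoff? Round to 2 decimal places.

Total contributed: 6 + 4 + 9 + 23 + 29 + 22 + 17 + 29 + 5 + 13 + 18 = 175.
Each receives 1.8 × 175 / 11 = 28.64 from the habitat fund.
Chen keeps 33 − 29 = 4, so Chen's payoff is 4 + 28.64 = 32.64.

32.64 dollars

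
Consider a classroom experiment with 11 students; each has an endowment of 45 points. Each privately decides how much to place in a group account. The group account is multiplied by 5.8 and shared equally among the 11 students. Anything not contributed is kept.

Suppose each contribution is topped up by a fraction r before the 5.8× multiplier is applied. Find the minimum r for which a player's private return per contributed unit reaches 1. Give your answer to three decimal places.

0.897

With matching at rate r, one contributed unit becomes (1 + r) in the group account and returns 5.8 × (1 + r) / 11 to the contributor.
Setting this equal to 1: 1 + r = 11/5.8 = 1.8966.
So the minimum matching rate is r = 1.8966 − 1 = 0.897.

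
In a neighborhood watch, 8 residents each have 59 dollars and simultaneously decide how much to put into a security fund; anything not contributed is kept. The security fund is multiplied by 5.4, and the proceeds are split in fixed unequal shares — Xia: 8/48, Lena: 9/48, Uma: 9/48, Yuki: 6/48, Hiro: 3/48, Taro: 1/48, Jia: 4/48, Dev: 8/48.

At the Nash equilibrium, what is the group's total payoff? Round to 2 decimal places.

991.20 dollars

For player j, contributing a unit is worthwhile iff 5.4 × (j's share) ≥ 1, i.e. iff j's share is at least 0.1852.
Lena and Uma clear that bar, contributing 59 each; the remaining 6 contribute 0. Total contributed: 118.
The security fund pays out 5.4 × 118 = 637.20 in total (split across the unequal shares, but the aggregate is all that matters for the group sum).
The 6 free-riders keep 59 each, adding 354. Group total = 354 + 637.20 = 991.20.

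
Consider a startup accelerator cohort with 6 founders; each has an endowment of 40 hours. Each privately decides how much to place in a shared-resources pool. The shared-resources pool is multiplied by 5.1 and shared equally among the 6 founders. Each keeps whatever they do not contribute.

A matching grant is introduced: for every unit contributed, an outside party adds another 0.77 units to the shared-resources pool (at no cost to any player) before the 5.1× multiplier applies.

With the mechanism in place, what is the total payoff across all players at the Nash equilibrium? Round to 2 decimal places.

The effective private return per unit is now 5.1 × 1.77 / 6 = 1.5045 > 1, so every player's dominant strategy flips to full contribution.
So the Nash equilibrium is full contribution by all 6; the group earns 5.1 × 1.77 × 240 = 2166.48.

2166.48 hours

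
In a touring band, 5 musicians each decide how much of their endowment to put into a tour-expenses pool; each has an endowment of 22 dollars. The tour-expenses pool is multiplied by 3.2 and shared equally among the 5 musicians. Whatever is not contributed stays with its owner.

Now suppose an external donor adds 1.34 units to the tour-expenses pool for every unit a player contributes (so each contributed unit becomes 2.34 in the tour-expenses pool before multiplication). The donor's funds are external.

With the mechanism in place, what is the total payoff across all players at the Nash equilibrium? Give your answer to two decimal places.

823.68 dollars

With the mechanism, a contributed unit returns 3.2 × 2.34 / 5 = 1.4976 per unit of net cost to the contributor — now above 1 — so contributing fully is weakly dominant for every player.
So the Nash equilibrium is full contribution by all 5; the group earns 3.2 × 2.34 × 110 = 823.68.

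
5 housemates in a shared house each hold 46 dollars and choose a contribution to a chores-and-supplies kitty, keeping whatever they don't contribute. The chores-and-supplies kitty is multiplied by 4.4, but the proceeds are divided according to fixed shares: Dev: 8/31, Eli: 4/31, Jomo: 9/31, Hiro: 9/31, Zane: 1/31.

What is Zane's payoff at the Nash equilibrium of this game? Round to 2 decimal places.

65.59 dollars

For player j, contributing a unit is worthwhile iff 4.4 × (j's share) ≥ 1, i.e. iff j's share is at least 0.2273.
Dev, Jomo and Hiro clear that bar, contributing 46 each; the remaining 2 contribute 0. Total contributed: 138.
Zane keeps 46 and receives 4.4 × 138 × 1/31 = 19.59 from the chores-and-supplies kitty, for a payoff of 65.59.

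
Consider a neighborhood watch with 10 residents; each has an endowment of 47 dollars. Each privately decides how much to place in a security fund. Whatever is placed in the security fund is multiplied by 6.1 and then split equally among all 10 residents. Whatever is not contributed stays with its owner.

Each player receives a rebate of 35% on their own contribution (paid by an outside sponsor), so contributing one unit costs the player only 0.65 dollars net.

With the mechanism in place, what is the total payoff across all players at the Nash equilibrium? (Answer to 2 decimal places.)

470.00 dollars

The effective private return is (6.1/10) / 0.65 = 0.9385, which is still under 1, so the mechanism doesn't change anyone's dominant strategy: zero contribution.
Everyone keeps their endowment and the group total is 10 × 47 = 470.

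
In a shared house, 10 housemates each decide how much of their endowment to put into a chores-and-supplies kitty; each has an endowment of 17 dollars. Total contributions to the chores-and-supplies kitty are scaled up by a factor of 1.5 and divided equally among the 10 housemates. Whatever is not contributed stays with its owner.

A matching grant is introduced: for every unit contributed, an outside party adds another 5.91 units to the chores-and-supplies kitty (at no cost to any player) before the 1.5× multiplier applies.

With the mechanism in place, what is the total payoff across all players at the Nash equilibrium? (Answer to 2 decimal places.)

1762.05 dollars

With the mechanism, a contributed unit returns 1.5 × 6.91 / 10 = 1.0365 per unit of net cost to the contributor — now above 1 — so contributing fully is weakly dominant for every player.
At the Nash equilibrium everyone contributes 17. Group total payoff = 1.5 × 6.91 × 170 = 1762.05.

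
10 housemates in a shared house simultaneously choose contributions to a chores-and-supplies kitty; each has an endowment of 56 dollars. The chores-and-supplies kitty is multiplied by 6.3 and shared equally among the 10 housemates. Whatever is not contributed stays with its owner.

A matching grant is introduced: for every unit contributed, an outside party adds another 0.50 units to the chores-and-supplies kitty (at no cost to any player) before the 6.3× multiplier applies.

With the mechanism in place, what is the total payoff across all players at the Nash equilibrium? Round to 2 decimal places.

560.00 dollars

With the mechanism, a contributed unit returns 6.3 × 1.50 / 10 = 0.9450 per unit of net cost — still below 1 — so contributing 0 remains dominant for every player.
Everyone keeps their endowment and the group total is 10 × 56 = 560.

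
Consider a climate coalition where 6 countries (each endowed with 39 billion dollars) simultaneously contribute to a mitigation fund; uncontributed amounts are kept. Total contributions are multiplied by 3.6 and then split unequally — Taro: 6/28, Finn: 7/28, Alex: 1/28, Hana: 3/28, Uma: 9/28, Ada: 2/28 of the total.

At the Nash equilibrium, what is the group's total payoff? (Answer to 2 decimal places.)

Player j's private return per contributed unit is 3.6 × (j's share). Contributing is weakly dominant for j when that share is at least 1/3.6 = 0.2778, and contributing 0 is dominant otherwise.
The only share above 0.2778 is Uma's 9/28, contributing 39; the remaining 5 contribute 0. Total contributed: 39.
The mitigation fund pays out 3.6 × 39 = 140.40 in total (split across the unequal shares, but the aggregate is all that matters for the group sum).
The 5 free-riders keep 39 each, adding 195. Group total = 195 + 140.40 = 335.40.

335.40 billion dollars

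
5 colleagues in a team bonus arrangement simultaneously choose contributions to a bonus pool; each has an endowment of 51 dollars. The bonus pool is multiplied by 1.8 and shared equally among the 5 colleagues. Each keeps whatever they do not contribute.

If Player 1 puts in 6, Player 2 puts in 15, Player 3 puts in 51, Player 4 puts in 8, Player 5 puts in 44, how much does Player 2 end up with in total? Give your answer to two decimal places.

80.64 dollars

Total contributed: 6 + 15 + 51 + 8 + 44 = 124.
Each receives 1.8 × 124 / 5 = 44.64 from the bonus pool.
Player 2 keeps 51 − 15 = 36, so Player 2's payoff is 36 + 44.64 = 80.64.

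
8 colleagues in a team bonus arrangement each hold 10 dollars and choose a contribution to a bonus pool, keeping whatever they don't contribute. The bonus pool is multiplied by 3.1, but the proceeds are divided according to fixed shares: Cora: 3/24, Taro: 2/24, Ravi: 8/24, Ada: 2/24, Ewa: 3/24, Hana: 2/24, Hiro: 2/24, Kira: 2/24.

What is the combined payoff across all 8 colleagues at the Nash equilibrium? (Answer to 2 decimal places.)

101.00 dollars

A player with share s gets back 3.1·s per unit contributed, so full contribution is dominant for anyone with s > 1/3.1 = 0.3226 and zero contribution is dominant for anyone below.
The only share above 0.3226 is Ravi's 8/24, contributing 10; the remaining 7 contribute 0. Total contributed: 10.
The bonus pool pays out 3.1 × 10 = 31.00 in total (split across the unequal shares, but the aggregate is all that matters for the group sum).
The 7 free-riders keep 10 each, adding 70. Group total = 70 + 31.00 = 101.00.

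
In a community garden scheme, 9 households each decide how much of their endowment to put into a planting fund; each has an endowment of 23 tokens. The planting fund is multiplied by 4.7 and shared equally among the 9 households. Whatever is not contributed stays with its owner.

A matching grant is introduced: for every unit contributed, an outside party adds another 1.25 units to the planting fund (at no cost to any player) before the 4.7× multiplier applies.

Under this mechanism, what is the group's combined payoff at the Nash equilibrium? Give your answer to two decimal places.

2189.03 tokens

Under the mechanism each unit contributed yields 4.7 × 2.25 / 9 = 1.1750 back to its contributor per unit of net cost, which exceeds 1, making full contribution the dominant choice for everyone.
At the Nash equilibrium everyone contributes 23. Group total payoff = 4.7 × 2.25 × 207 = 2189.03.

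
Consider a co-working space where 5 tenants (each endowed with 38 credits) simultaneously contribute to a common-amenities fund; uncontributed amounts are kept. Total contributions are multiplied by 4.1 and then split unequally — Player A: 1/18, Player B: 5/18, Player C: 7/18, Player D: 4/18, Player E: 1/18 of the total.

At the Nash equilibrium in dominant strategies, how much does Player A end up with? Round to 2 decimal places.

A player with share s gets back 4.1·s per unit contributed, so full contribution is dominant for anyone with s > 1/4.1 = 0.2439 and zero contribution is dominant for anyone below.
The shares above 0.2439 belong to Player B and Player C, contributing 38 each; the remaining 3 contribute 0. Total contributed: 76.
Player A keeps 38 and receives 4.1 × 76 × 1/18 = 17.31 from the common-amenities fund, for a payoff of 55.31.

55.31 credits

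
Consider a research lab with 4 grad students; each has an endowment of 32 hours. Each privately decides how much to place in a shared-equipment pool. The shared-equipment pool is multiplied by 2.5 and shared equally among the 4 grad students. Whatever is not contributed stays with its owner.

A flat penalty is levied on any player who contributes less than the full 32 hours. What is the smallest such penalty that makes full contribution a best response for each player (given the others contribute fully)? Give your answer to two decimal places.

12.00 hours

Given the others contribute fully, the best deviation is to contribute 0 (any partial contribution still incurs the fine and gives up units whose private return 0.6250 is below 1).
Deviating from 32 to 0 saves 32 hours but forfeits the deviator's share of the drop in the shared-equipment pool: 2.5/4 × 32 = 20.00.
So the deviation gain is 32 − 20.00 = 12.00, and the fine must be at least 12.00 hours to wipe it out.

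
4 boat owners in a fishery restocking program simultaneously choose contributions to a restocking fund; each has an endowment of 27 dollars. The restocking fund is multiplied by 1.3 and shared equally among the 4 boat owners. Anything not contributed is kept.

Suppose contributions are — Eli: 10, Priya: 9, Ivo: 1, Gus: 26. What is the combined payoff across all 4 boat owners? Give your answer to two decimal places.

Total contributed: 10 + 9 + 1 + 26 = 46; total kept: 4 × 27 − 46 = 62.
The restocking fund pays out 1.3 × 46 = 59.80 in aggregate.
Group total = 62 + 59.80 = 121.80.

121.80 dollars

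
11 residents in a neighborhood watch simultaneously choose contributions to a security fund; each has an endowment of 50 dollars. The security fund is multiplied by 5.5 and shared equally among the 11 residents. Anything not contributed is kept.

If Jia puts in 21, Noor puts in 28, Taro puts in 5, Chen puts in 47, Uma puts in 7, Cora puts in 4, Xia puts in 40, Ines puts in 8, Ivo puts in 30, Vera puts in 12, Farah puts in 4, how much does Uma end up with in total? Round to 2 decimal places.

Total contributed: 21 + 28 + 5 + 47 + 7 + 4 + 40 + 8 + 30 + 12 + 4 = 206.
Each receives 5.5 × 206 / 11 = 103.00 from the security fund.
Uma keeps 50 − 7 = 43, so Uma's payoff is 43 + 103.00 = 146.00.

146.00 dollars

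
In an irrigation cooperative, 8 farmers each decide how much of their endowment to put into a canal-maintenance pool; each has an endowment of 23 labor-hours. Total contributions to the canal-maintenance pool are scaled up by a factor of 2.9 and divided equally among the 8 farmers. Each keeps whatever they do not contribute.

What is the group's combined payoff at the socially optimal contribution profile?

Each contributed unit returns 2.900 to the group as a whole (0.3625 to each of 8 players), which exceeds 1, so the social optimum is full contribution: group total = 2.900 × 184 = 533.60.

533.60 labor-hours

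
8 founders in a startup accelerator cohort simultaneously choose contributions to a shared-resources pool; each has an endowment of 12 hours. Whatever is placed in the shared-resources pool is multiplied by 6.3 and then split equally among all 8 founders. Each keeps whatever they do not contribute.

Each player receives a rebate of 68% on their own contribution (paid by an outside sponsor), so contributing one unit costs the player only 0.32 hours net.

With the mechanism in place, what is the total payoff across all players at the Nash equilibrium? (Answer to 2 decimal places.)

670.08 hours

Under the mechanism each unit contributed yields (6.3/8) / 0.32 = 2.4609 back to its contributor per unit of net cost, which exceeds 1, making full contribution the dominant choice for everyone.
So the Nash equilibrium is full contribution by all 8; the group earns 8 × (12 × 0.68 + 6.3 × 12) = 670.08.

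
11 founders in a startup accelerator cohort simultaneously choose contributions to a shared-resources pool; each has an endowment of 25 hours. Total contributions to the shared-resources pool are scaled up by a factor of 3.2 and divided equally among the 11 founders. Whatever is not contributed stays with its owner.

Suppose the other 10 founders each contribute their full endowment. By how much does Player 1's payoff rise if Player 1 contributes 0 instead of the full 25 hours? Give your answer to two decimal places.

Switching from a contribution of 25 to 0 lets Player 1 keep an extra 25 hours, but lowers the shared-resources pool by 25, which costs Player 1 their own share of that drop: 3.2/11 × 25 = 7.27.
Net gain = 25 − 7.27 = 17.73. The private return per contributed unit (0.2909) is below 1, so free-riding is indeed the best response regardless of what the others do.

17.73 hours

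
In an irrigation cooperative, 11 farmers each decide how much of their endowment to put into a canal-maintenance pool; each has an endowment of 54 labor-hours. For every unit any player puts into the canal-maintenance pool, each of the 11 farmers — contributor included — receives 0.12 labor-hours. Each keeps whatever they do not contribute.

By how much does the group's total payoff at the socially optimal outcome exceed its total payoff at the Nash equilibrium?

The private return per contributed unit is 0.12 < 1, so contributing 0 is dominant for every player. At the Nash equilibrium everyone keeps their 54, and the group total is 11 × 54 = 594.
Each contributed unit returns 1.320 to the group as a whole (0.12 to each of 11 players), which exceeds 1, so the social optimum is full contribution: group total = 1.320 × 594 = 784.08.
Efficiency loss = 784.08 − 594 = 190.08.

190.08 labor-hours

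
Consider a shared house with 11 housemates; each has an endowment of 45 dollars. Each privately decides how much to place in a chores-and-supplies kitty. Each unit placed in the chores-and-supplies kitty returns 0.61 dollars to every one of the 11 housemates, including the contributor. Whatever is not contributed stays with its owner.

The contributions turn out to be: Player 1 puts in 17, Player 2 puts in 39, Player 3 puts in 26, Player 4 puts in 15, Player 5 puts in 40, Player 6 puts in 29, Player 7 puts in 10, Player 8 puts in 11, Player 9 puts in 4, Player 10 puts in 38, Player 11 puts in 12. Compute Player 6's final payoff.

163.01 dollars

Total contributed: 17 + 39 + 26 + 15 + 40 + 29 + 10 + 11 + 4 + 38 + 12 = 241.
Each receives 0.61 × 241 = 147.01 from the chores-and-supplies kitty.
Player 6 keeps 45 − 29 = 16, so Player 6's payoff is 16 + 147.01 = 163.01.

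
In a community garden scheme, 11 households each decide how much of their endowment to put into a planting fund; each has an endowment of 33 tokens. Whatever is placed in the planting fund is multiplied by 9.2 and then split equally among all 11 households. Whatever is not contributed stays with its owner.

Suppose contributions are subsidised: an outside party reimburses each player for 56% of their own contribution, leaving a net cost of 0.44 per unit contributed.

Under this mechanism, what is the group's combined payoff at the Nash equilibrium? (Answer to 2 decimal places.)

3542.88 tokens

With the mechanism, a contributed unit returns (9.2/11) / 0.44 = 1.9008 per unit of net cost to the contributor — now above 1 — so contributing fully is weakly dominant for every player.
At the Nash equilibrium everyone contributes 33. Group total payoff = 11 × (33 × 0.56 + 9.2 × 33) = 3542.88.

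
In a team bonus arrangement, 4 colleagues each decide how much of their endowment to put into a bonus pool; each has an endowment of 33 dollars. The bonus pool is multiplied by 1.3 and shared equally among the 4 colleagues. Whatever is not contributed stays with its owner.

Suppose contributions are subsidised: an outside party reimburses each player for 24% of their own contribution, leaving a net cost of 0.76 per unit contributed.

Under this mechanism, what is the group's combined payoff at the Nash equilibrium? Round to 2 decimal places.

Even with the mechanism, each unit contributed returns only (1.3/4) / 0.76 = 0.4276 per unit of net cost, so contributing nothing is still dominant.
Everyone keeps their endowment and the group total is 4 × 33 = 132.

132.00 dollars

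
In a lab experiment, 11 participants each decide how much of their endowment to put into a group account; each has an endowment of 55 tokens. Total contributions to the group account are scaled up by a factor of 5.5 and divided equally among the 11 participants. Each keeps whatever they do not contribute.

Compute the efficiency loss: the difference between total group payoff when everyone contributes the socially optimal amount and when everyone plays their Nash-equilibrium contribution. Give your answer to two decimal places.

Each contributed unit returns 5.5/11 = 0.5000 to its contributor — below 1 — so contributing 0 is dominant for every player. At the Nash equilibrium everyone keeps their 55, and the group total is 11 × 55 = 605.
Each contributed unit returns 5.500 to the group as a whole (0.5000 to each of 11 players), which exceeds 1, so the social optimum is full contribution: group total = 5.500 × 605 = 3327.50.
Efficiency loss = 3327.50 − 605 = 2722.50.

2722.50 tokens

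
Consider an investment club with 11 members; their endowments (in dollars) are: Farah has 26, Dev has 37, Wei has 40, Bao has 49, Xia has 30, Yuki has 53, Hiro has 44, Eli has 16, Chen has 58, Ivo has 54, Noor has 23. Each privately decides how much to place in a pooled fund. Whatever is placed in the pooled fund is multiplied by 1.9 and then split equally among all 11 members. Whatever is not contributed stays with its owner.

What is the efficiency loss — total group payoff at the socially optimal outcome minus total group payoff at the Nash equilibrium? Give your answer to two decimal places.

387.00 dollars

The private return per contributed unit is 1.9/11 = 0.1727 < 1 for every player regardless of endowment, so the Nash equilibrium is zero contribution and the group total is Σ E_j = 26 + 37 + 40 + 49 + 30 + 53 + 44 + 16 + 58 + 54 + 23 = 430.
Each contributed unit returns 1.900 to the group, so the social optimum is full contribution by everyone: group total = 1.900 × 430 = 817.00.
Efficiency loss = (1.900 − 1) × 430 = 387.00.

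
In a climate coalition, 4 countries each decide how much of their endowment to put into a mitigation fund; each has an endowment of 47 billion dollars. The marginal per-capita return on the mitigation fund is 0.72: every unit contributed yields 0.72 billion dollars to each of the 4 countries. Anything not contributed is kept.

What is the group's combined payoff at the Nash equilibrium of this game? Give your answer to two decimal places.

The private return per contributed unit is 0.72 < 1, so contributing 0 is dominant for every player. At the Nash equilibrium everyone keeps their 47, and the group total is 4 × 47 = 188.

188.00 billion dollars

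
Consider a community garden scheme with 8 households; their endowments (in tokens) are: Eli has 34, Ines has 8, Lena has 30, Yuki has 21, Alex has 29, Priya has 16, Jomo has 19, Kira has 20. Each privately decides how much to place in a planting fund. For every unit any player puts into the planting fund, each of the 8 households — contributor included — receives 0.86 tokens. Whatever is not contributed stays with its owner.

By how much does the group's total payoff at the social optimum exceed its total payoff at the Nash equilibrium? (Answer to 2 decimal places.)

The private return per contributed unit is 0.86 < 1 for everyone, so the Nash equilibrium is zero contribution and the group total is Σ E_j = 34 + 8 + 30 + 21 + 29 + 16 + 19 + 20 = 177.
Each contributed unit returns 6.880 to the group, so the social optimum is full contribution by everyone: group total = 6.880 × 177 = 1217.76.
Efficiency loss = (6.880 − 1) × 177 = 1040.76.

1040.76 tokens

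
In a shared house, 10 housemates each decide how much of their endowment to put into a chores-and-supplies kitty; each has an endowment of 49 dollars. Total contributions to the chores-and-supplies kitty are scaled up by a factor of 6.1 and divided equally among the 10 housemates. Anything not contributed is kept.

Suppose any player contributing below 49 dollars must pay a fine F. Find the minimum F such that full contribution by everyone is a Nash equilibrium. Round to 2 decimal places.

19.11 dollars

Given the others contribute fully, the best deviation is to contribute 0 (any partial contribution still incurs the fine and gives up units whose private return 0.6100 is below 1).
Deviating from 49 to 0 saves 49 dollars but forfeits the deviator's share of the drop in the chores-and-supplies kitty: 6.1/10 × 49 = 29.89.
So the deviation gain is 49 − 29.89 = 19.11, and the fine must be at least 19.11 dollars to wipe it out.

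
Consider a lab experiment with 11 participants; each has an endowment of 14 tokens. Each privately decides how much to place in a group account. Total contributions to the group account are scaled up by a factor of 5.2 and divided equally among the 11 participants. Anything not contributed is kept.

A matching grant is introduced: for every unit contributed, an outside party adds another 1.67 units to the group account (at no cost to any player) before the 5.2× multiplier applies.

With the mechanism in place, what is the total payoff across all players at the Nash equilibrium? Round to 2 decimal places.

Under the mechanism each unit contributed yields 5.2 × 2.67 / 11 = 1.2622 back to its contributor per unit of net cost, which exceeds 1, making full contribution the dominant choice for everyone.
So the Nash equilibrium is full contribution by all 11; the group earns 5.2 × 2.67 × 154 = 2138.14.

2138.14 tokens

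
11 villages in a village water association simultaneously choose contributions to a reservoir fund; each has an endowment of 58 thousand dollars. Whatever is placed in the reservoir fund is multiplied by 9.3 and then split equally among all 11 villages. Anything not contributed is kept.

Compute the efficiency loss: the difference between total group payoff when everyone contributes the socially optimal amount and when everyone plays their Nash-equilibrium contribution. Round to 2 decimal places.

5295.40 thousand dollars

Each contributed unit returns 9.3/11 = 0.8455 to its contributor — below 1 — so contributing 0 is dominant for every player. At the Nash equilibrium everyone keeps their 58, and the group total is 11 × 58 = 638.
Each contributed unit returns 9.300 to the group as a whole (0.8455 to each of 11 players), which exceeds 1, so the social optimum is full contribution: group total = 9.300 × 638 = 5933.40.
Efficiency loss = 5933.40 − 638 = 5295.40.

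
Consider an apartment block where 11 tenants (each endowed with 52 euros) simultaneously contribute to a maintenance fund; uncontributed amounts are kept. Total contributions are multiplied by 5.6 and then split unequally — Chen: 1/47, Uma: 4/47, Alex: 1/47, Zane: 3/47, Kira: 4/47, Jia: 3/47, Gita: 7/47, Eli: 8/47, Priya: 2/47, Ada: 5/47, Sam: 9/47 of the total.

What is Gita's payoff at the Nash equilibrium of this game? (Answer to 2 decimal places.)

Player j's private return per contributed unit is 5.6 × (j's share). Contributing is weakly dominant for j when that share is at least 1/5.6 = 0.1786, and contributing 0 is dominant otherwise.
Sam alone (share 9/47) is above the threshold, contributing 52; the remaining 10 contribute 0. Total contributed: 52.
Gita keeps 52 and receives 5.6 × 52 × 7/47 = 43.37 from the maintenance fund, for a payoff of 95.37.

95.37 euros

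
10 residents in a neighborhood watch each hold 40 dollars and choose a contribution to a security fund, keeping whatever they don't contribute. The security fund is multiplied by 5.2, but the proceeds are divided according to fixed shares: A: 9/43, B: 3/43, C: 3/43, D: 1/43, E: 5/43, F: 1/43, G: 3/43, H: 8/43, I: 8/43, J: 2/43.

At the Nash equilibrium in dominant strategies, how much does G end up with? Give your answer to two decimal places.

54.51 dollars

Each unit j contributes comes back to j as 5.2 × (j's share), so j prefers to contribute only if that share exceeds 1/5.2 = 0.1923; otherwise keeping the unit dominates.
A alone (share 9/43) is above the threshold, contributing 40; the remaining 9 contribute 0. Total contributed: 40.
G keeps 40 and receives 5.2 × 40 × 3/43 = 14.51 from the security fund, for a payoff of 54.51.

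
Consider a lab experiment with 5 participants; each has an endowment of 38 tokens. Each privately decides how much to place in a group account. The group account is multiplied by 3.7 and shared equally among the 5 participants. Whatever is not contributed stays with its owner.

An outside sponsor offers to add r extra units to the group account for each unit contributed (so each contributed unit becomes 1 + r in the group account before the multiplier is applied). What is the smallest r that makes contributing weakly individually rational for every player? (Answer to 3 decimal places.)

With matching at rate r, one contributed unit becomes (1 + r) in the group account and returns 3.7 × (1 + r) / 5 to the contributor.
Setting this equal to 1: 1 + r = 5/3.7 = 1.3514.
So the minimum matching rate is r = 1.3514 − 1 = 0.351.

0.351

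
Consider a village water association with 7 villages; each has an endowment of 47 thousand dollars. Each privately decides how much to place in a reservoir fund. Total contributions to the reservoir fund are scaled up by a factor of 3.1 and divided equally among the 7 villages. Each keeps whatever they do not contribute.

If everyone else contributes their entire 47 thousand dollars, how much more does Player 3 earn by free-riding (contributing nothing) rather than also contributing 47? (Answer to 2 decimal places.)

Switching from a contribution of 47 to 0 lets Player 3 keep an extra 47 thousand dollars, but lowers the reservoir fund by 47, which costs Player 3 their own share of that drop: 3.1/7 × 47 = 20.81.
Net gain = 47 − 20.81 = 26.19. The private return per contributed unit (0.4429) is below 1, so free-riding is indeed the best response regardless of what the others do.

26.19 thousand dollars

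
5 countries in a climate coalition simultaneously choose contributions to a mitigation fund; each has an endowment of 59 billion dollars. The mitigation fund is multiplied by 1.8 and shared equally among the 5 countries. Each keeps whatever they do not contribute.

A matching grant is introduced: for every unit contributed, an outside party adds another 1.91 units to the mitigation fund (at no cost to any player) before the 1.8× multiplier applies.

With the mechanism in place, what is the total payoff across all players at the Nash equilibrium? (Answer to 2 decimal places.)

1545.21 billion dollars

With the mechanism, a contributed unit returns 1.8 × 2.91 / 5 = 1.0476 per unit of net cost to the contributor — now above 1 — so contributing fully is weakly dominant for every player.
At the Nash equilibrium everyone contributes 59. Group total payoff = 1.8 × 2.91 × 295 = 1545.21.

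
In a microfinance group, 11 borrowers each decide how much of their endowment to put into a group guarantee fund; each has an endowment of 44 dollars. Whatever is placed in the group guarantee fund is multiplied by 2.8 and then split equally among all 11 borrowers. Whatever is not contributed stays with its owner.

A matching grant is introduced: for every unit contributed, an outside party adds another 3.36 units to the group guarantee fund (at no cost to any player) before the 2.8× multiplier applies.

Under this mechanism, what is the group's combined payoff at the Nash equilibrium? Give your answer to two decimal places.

5908.67 dollars

The effective private return per unit is now 2.8 × 4.36 / 11 = 1.1098 > 1, so every player's dominant strategy flips to full contribution.
So the Nash equilibrium is full contribution by all 11; the group earns 2.8 × 4.36 × 484 = 5908.67.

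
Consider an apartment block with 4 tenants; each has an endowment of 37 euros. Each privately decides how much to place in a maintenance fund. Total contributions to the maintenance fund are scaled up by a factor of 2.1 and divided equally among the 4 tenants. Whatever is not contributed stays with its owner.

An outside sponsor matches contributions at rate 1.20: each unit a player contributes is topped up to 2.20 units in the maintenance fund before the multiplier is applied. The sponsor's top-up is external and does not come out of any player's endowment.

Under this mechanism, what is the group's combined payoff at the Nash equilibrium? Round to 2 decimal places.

With the mechanism, a contributed unit returns 2.1 × 2.20 / 4 = 1.1550 per unit of net cost to the contributor — now above 1 — so contributing fully is weakly dominant for every player.
So the Nash equilibrium is full contribution by all 4; the group earns 2.1 × 2.20 × 148 = 683.76.

683.76 euros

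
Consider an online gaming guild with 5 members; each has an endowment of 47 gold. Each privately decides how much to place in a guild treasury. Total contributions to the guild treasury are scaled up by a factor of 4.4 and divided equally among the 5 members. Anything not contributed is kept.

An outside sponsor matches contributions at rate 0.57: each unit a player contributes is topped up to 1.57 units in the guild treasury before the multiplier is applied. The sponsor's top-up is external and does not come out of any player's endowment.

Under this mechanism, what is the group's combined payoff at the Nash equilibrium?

Under the mechanism each unit contributed yields 4.4 × 1.57 / 5 = 1.3816 back to its contributor per unit of net cost, which exceeds 1, making full contribution the dominant choice for everyone.
At the Nash equilibrium everyone contributes 47. Group total payoff = 4.4 × 1.57 × 235 = 1623.38.

1623.38 gold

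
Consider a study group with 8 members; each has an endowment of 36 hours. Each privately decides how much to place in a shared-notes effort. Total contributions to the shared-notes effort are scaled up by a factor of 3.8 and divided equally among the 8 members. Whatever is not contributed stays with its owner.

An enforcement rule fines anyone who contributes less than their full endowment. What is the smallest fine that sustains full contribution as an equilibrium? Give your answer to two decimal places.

18.90 hours

Given the others contribute fully, the best deviation is to contribute 0 (any partial contribution still incurs the fine and gives up units whose private return 0.4750 is below 1).
Deviating from 36 to 0 saves 36 hours but forfeits the deviator's share of the drop in the shared-notes effort: 3.8/8 × 36 = 17.10.
So the deviation gain is 36 − 17.10 = 18.90, and the fine must be at least 18.90 hours to wipe it out.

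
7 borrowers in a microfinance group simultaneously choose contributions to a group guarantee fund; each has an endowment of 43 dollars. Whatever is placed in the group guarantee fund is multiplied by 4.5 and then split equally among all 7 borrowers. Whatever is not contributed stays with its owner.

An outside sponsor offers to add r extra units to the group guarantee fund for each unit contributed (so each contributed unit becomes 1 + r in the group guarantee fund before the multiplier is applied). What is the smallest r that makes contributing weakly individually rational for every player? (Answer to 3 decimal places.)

With matching at rate r, one contributed unit becomes (1 + r) in the group guarantee fund and returns 4.5 × (1 + r) / 7 to the contributor.
Setting this equal to 1: 1 + r = 7/4.5 = 1.5556.
So the minimum matching rate is r = 1.5556 − 1 = 0.556.

0.556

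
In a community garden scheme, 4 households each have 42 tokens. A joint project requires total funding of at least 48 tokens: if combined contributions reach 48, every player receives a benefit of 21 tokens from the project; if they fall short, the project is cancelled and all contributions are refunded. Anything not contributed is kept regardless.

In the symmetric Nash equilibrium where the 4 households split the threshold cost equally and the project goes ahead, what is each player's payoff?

51 tokens

Equal share of the threshold: 48/4 = 12.
At this profile no one gains by cutting their contribution: any cut drops the total below 48, the project is cancelled, contributions are refunded, and the deviator ends with 42, which is less than 42 − 12 + 21 = 51. Contributing more than 12 just wastes the excess. So contributing exactly 12 is a best response.
Each player's payoff: 42 − 12 + 21 = 51.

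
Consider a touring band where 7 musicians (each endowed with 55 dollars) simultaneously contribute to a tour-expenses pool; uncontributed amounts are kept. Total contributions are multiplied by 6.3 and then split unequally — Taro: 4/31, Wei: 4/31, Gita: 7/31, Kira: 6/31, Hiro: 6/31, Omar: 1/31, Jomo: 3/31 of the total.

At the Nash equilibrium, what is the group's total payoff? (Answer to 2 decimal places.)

1259.50 dollars

Each unit j contributes comes back to j as 6.3 × (j's share), so j prefers to contribute only if that share exceeds 1/6.3 = 0.1587; otherwise keeping the unit dominates.
Gita, Kira and Hiro are above the threshold, contributing 55 each; the remaining 4 contribute 0. Total contributed: 165.
The tour-expenses pool pays out 6.3 × 165 = 1039.50 in total (split across the unequal shares, but the aggregate is all that matters for the group sum).
The 4 free-riders keep 55 each, adding 220. Group total = 220 + 1039.50 = 1259.50.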